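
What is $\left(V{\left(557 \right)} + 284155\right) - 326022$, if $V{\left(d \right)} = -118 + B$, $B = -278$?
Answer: $-42263$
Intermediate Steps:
$V{\left(d \right)} = -396$ ($V{\left(d \right)} = -118 - 278 = -396$)
$\left(V{\left(557 \right)} + 284155\right) - 326022 = \left(-396 + 284155\right) - 326022 = 283759 - 326022 = -42263$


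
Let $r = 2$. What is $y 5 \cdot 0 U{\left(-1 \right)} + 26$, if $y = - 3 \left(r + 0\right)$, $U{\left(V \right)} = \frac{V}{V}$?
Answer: $26$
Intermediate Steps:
$U{\left(V \right)} = 1$
$y = -6$ ($y = - 3 \left(2 + 0\right) = \left(-3\right) 2 = -6$)
$y 5 \cdot 0 U{\left(-1 \right)} + 26 = \left(-6\right) 5 \cdot 0 \cdot 1 + 26 = \left(-30\right) 0 \cdot 1 + 26 = 0 \cdot 1 + 26 = 0 + 26 = 26$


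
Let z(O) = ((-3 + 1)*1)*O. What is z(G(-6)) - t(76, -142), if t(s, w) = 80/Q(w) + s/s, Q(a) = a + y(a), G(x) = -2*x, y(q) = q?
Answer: -1755/71 ≈ -24.718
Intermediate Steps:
z(O) = -2*O (z(O) = (-2*1)*O = -2*O)
Q(a) = 2*a (Q(a) = a + a = 2*a)
t(s, w) = 1 + 40/w (t(s, w) = 80/((2*w)) + s/s = 80*(1/(2*w)) + 1 = 40/w + 1 = 1 + 40/w)
z(G(-6)) - t(76, -142) = -(-4)*(-6) - (40 - 142)/(-142) = -2*12 - (-1)*(-102)/142 = -24 - 1*51/71 = -24 - 51/71 = -1755/71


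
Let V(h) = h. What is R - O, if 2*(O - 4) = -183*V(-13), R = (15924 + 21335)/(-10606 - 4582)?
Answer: -18164137/15188 ≈ -1196.0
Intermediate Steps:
R = -37259/15188 (R = 37259/(-15188) = 37259*(-1/15188) = -37259/15188 ≈ -2.4532)
O = 2387/2 (O = 4 + (-183*(-13))/2 = 4 + (½)*2379 = 4 + 2379/2 = 2387/2 ≈ 1193.5)
R - O = -37259/15188 - 1*2387/2 = -37259/15188 - 2387/2 = -18164137/15188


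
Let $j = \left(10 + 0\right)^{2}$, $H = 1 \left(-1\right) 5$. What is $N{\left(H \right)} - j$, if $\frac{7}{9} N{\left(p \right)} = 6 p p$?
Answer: $\frac{650}{7} \approx 92.857$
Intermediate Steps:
$H = -5$ ($H = \left(-1\right) 5 = -5$)
$j = 100$ ($j = 10^{2} = 100$)
$N{\left(p \right)} = \frac{54 p^{2}}{7}$ ($N{\left(p \right)} = \frac{9 \cdot 6 p p}{7} = \frac{9 \cdot 6 p^{2}}{7} = \frac{54 p^{2}}{7}$)
$N{\left(H \right)} - j = \frac{54 \left(-5\right)^{2}}{7} - 100 = \frac{54}{7} \cdot 25 - 100 = \frac{1350}{7} - 100 = \frac{650}{7}$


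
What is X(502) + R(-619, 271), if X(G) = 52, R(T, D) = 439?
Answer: 491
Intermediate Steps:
X(502) + R(-619, 271) = 52 + 439 = 491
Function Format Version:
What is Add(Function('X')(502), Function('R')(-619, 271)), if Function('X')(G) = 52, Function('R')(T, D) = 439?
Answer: 491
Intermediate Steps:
Add(Function('X')(502), Function('R')(-619, 271)) = Add(52, 439) = 491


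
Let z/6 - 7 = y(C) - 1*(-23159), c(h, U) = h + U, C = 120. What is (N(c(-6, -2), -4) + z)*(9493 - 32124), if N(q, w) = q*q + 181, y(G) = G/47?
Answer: -148120958657/47 ≈ -3.1515e+9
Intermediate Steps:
c(h, U) = U + h
y(G) = G/47 (y(G) = G*(1/47) = G/47)
N(q, w) = 181 + q² (N(q, w) = q² + 181 = 181 + q²)
z = 6533532/47 (z = 42 + 6*((1/47)*120 - 1*(-23159)) = 42 + 6*(120/47 + 23159) = 42 + 6*(1088593/47) = 42 + 6531558/47 = 6533532/47 ≈ 1.3901e+5)
(N(c(-6, -2), -4) + z)*(9493 - 32124) = ((181 + (-2 - 6)²) + 6533532/47)*(9493 - 32124) = ((181 + (-8)²) + 6533532/47)*(-22631) = ((181 + 64) + 6533532/47)*(-22631) = (245 + 6533532/47)*(-22631) = (6545047/47)*(-22631) = -148120958657/47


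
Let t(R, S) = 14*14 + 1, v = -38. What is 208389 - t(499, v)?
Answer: 208192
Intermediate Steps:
t(R, S) = 197 (t(R, S) = 196 + 1 = 197)
208389 - t(499, v) = 208389 - 1*197 = 208389 - 197 = 208192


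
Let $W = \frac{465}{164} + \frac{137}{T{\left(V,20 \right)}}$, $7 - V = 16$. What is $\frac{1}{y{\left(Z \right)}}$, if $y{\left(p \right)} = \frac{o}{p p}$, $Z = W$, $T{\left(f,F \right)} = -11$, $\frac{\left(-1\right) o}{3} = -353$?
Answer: $\frac{301126609}{3446426544} \approx 0.087374$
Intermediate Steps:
$V = -9$ ($V = 7 - 16 = -9$)
$o = 1059$ ($o = \left(-3\right) \left(-353\right) = 1059$)
$W = - \frac{17353}{1804}$ ($W = \frac{465}{164} + \frac{137}{-11} = 465 \cdot \frac{1}{164} + 137 \left(- \frac{1}{11}\right) = \frac{465}{164} - \frac{137}{11} = - \frac{17353}{1804} \approx -9.6192$)
$Z = - \frac{17353}{1804} \approx -9.6192$
$y{\left(p \right)} = \frac{1059}{p^{2}}$ ($y{\left(p \right)} = \frac{1059}{p p} = \frac{1059}{p^{2}}$)
$\frac{1}{y{\left(Z \right)}} = \frac{1}{1059 \frac{1}{\frac{301126609}{3254416}}} = \frac{1}{1059 \cdot \frac{3254416}{301126609}} = \frac{1}{\frac{3446426544}{301126609}} = \frac{301126609}{3446426544}$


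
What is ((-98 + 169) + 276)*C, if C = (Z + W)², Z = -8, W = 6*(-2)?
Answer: 138800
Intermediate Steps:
W = -12
C = 400 (C = (-8 - 12)² = (-20)² = 400)
((-98 + 169) + 276)*C = ((-98 + 169) + 276)*400 = (71 + 276)*400 = 347*400 = 138800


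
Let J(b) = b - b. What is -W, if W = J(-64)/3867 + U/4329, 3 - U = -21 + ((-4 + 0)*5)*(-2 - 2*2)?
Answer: 32/1443 ≈ 0.022176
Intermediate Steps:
J(b) = 0
U = -96 (U = 3 - (-21 + ((-4 + 0)*5)*(-2 - 2*2)) = 3 - (-21 + (-4*5)*(-2 - 4)) = 3 - (-21 - 20*(-6)) = 3 - (-21 + 120) = 3 - 1*99 = 3 - 99 = -96)
W = -32/1443 (W = 0/3867 - 96/4329 = 0*(1/3867) - 96*1/4329 = 0 - 32/1443 = -32/1443 ≈ -0.022176)
-W = -1*(-32/1443) = 32/1443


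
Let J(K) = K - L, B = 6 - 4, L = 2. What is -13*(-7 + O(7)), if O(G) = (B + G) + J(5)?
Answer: -65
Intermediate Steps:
B = 2
J(K) = -2 + K (J(K) = K - 1*2 = K - 2 = -2 + K)
O(G) = 5 + G (O(G) = (2 + G) + (-2 + 5) = (2 + G) + 3 = 5 + G)
-13*(-7 + O(7)) = -13*(-7 + (5 + 7)) = -13*(-7 + 12) = -13*5 = -65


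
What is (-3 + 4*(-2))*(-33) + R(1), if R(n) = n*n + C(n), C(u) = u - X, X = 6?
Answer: 359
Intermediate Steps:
C(u) = -6 + u (C(u) = u - 1*6 = u - 6 = -6 + u)
R(n) = -6 + n + n² (R(n) = n*n + (-6 + n) = n² + (-6 + n) = -6 + n + n²)
(-3 + 4*(-2))*(-33) + R(1) = (-3 + 4*(-2))*(-33) + (-6 + 1 + 1²) = (-3 - 8)*(-33) + (-6 + 1 + 1) = -11*(-33) - 4 = 363 - 4 = 359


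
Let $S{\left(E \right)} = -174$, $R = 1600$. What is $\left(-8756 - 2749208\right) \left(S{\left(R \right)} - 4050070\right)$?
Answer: $11170427143216$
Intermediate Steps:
$\left(-8756 - 2749208\right) \left(S{\left(R \right)} - 4050070\right) = \left(-8756 - 2749208\right) \left(-174 - 4050070\right) = \left(-2757964\right) \left(-4050244\right) = 11170427143216$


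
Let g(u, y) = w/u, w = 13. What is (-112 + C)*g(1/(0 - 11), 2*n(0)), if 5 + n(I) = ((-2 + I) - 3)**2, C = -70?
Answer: 26026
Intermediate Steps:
n(I) = -5 + (-5 + I)**2 (n(I) = -5 + ((-2 + I) - 3)**2 = -5 + (-5 + I)**2)
g(u, y) = 13/u
(-112 + C)*g(1/(0 - 11), 2*n(0)) = (-112 - 70)*(13/(1/(0 - 11))) = -2366/(1/(-11)) = -2366/(-1/11) = -2366*(-11) = -182*(-143) = 26026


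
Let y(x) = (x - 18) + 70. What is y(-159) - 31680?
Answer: -31787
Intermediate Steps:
y(x) = 52 + x (y(x) = (-18 + x) + 70 = 52 + x)
y(-159) - 31680 = (52 - 159) - 31680 = -107 - 31680 = -31787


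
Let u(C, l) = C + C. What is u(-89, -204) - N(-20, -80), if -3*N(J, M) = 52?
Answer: -482/3 ≈ -160.67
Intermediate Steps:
u(C, l) = 2*C
N(J, M) = -52/3 (N(J, M) = -⅓*52 = -52/3)
u(-89, -204) - N(-20, -80) = 2*(-89) - 1*(-52/3) = -178 + 52/3 = -482/3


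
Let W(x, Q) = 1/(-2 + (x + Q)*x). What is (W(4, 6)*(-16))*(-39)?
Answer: 312/19 ≈ 16.421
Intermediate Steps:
W(x, Q) = 1/(-2 + x*(Q + x)) (W(x, Q) = 1/(-2 + (Q + x)*x) = 1/(-2 + x*(Q + x)))
(W(4, 6)*(-16))*(-39) = (-16/(-2 + 4**2 + 6*4))*(-39) = (-16/(-2 + 16 + 24))*(-39) = (-16/38)*(-39) = ((1/38)*(-16))*(-39) = -8/19*(-39) = 312/19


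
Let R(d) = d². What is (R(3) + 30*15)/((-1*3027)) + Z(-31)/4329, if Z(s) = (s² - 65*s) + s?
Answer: 2309168/4367961 ≈ 0.52866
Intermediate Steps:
Z(s) = s² - 64*s
(R(3) + 30*15)/((-1*3027)) + Z(-31)/4329 = (3² + 30*15)/((-1*3027)) - 31*(-64 - 31)/4329 = (9 + 450)/(-3027) - 31*(-95)*(1/4329) = 459*(-1/3027) + 2945*(1/4329) = -153/1009 + 2945/4329 = 2309168/4367961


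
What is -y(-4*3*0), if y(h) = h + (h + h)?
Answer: 0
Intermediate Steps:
y(h) = 3*h (y(h) = h + 2*h = 3*h)
-y(-4*3*0) = -3*-4*3*0 = -3*(-12*0) = -3*0 = -1*0 = 0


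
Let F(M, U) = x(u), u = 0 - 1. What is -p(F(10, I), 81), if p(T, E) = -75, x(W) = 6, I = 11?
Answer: 75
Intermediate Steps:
u = -1
F(M, U) = 6
-p(F(10, I), 81) = -1*(-75) = 75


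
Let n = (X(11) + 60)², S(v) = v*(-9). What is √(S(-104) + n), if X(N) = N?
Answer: √5977 ≈ 77.311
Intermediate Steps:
S(v) = -9*v
n = 5041 (n = (11 + 60)² = 71² = 5041)
√(S(-104) + n) = √(-9*(-104) + 5041) = √(936 + 5041) = √5977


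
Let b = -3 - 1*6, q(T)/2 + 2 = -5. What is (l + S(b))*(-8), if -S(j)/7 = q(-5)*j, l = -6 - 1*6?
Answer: 7152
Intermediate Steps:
q(T) = -14 (q(T) = -4 + 2*(-5) = -4 - 10 = -14)
b = -9 (b = -3 - 6 = -9)
l = -12 (l = -6 - 6 = -12)
S(j) = 98*j (S(j) = -(-98)*j = 98*j)
(l + S(b))*(-8) = (-12 + 98*(-9))*(-8) = (-12 - 882)*(-8) = -894*(-8) = 7152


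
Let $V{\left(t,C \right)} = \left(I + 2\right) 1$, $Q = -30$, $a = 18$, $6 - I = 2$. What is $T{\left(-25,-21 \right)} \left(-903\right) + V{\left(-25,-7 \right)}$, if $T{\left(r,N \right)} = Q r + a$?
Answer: $-693498$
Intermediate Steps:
$I = 4$ ($I = 6 - 2 = 4$)
$V{\left(t,C \right)} = 6$ ($V{\left(t,C \right)} = \left(4 + 2\right) 1 = 6 \cdot 1 = 6$)
$T{\left(r,N \right)} = 18 - 30 r$ ($T{\left(r,N \right)} = - 30 r + 18 = 18 - 30 r$)
$T{\left(-25,-21 \right)} \left(-903\right) + V{\left(-25,-7 \right)} = \left(18 - -750\right) \left(-903\right) + 6 = \left(18 + 750\right) \left(-903\right) + 6 = 768 \left(-903\right) + 6 = -693504 + 6 = -693498$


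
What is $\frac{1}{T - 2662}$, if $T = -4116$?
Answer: $- \frac{1}{6778} \approx -0.00014754$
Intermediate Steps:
$\frac{1}{T - 2662} = \frac{1}{-4116 - 2662} = \frac{1}{-6778} = - \frac{1}{6778}$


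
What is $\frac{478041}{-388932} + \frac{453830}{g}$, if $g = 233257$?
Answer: $\frac{21667533341}{30240370508} \approx 0.71651$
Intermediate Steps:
$\frac{478041}{-388932} + \frac{453830}{g} = \frac{478041}{-388932} + \frac{453830}{233257} = 478041 \left(- \frac{1}{388932}\right) + 453830 \cdot \frac{1}{233257} = - \frac{159347}{129644} + \frac{453830}{233257} = \frac{21667533341}{30240370508}$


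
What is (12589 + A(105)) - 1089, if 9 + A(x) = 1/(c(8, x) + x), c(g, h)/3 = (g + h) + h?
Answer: 8721670/759 ≈ 11491.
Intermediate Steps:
c(g, h) = 3*g + 6*h (c(g, h) = 3*((g + h) + h) = 3*(g + 2*h) = 3*g + 6*h)
A(x) = -9 + 1/(24 + 7*x) (A(x) = -9 + 1/((3*8 + 6*x) + x) = -9 + 1/((24 + 6*x) + x) = -9 + 1/(24 + 7*x))
(12589 + A(105)) - 1089 = (12589 + (-215 - 63*105)/(24 + 7*105)) - 1089 = (12589 + (-215 - 6615)/(24 + 735)) - 1089 = (12589 - 6830/759) - 1089 = 9548221/759 - 1089 = 8721670/759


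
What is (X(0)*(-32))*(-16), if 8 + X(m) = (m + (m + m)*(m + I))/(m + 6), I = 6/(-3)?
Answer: -4096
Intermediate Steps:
I = -2 (I = 6*(-1/3) = -2)
X(m) = -8 + (m + 2*m*(-2 + m))/(6 + m) (X(m) = -8 + (m + (m + m)*(m - 2))/(m + 6) = -8 + (m + (2*m)*(-2 + m))/(6 + m) = -8 + (m + 2*m*(-2 + m))/(6 + m))
(X(0)*(-32))*(-16) = (((-48 - 11*0 + 2*0**2)/(6 + 0))*(-32))*(-16) = (((-48 + 0 + 2*0)/6)*(-32))*(-16) = (((-48 + 0 + 0)/6)*(-32))*(-16) = (((1/6)*(-48))*(-32))*(-16) = -8*(-32)*(-16) = 256*(-16) = -4096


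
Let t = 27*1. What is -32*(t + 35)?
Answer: -1984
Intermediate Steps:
t = 27
-32*(t + 35) = -32*(27 + 35) = -32*62 = -1984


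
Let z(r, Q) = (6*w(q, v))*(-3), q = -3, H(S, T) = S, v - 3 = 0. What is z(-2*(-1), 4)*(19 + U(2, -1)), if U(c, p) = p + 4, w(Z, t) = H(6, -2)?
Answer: -2376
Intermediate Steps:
v = 3 (v = 3 + 0 = 3)
w(Z, t) = 6
U(c, p) = 4 + p
z(r, Q) = -108 (z(r, Q) = (6*6)*(-3) = 36*(-3) = -108)
z(-2*(-1), 4)*(19 + U(2, -1)) = -108*(19 + (4 - 1)) = -108*(19 + 3) = -108*22 = -2376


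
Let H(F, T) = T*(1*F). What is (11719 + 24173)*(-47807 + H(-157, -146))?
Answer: -893172420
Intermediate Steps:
H(F, T) = F*T (H(F, T) = T*F = F*T)
(11719 + 24173)*(-47807 + H(-157, -146)) = (11719 + 24173)*(-47807 - 157*(-146)) = 35892*(-47807 + 22922) = 35892*(-24885) = -893172420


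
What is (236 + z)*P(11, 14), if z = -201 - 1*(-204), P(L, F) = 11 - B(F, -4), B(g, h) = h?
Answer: 3585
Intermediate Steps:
P(L, F) = 15 (P(L, F) = 11 - 1*(-4) = 11 + 4 = 15)
z = 3 (z = -201 + 204 = 3)
(236 + z)*P(11, 14) = (236 + 3)*15 = 239*15 = 3585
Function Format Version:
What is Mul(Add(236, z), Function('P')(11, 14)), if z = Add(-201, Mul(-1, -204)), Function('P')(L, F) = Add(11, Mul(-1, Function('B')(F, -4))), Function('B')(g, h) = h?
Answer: 3585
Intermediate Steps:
Function('P')(L, F) = 15 (Function('P')(L, F) = Add(11, Mul(-1, -4)) = Add(11, 4) = 15)
z = 3 (z = Add(-201, 204) = 3)
Mul(Add(236, z), Function('P')(11, 14)) = Mul(Add(236, 3), 15) = Mul(239, 15) = 3585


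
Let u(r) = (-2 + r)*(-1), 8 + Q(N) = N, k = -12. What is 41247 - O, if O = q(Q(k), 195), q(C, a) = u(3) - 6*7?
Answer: 41290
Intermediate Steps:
Q(N) = -8 + N
u(r) = 2 - r
q(C, a) = -43 (q(C, a) = (2 - 1*3) - 6*7 = (2 - 3) - 42 = -1 - 42 = -43)
O = -43
41247 - O = 41247 - 1*(-43) = 41247 + 43 = 41290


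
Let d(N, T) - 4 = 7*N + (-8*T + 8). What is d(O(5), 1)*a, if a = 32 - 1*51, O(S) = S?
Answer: -741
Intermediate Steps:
a = -19 (a = 32 - 51 = -19)
d(N, T) = 12 - 8*T + 7*N (d(N, T) = 4 + (7*N + (-8*T + 8)) = 4 + (7*N + (8 - 8*T)) = 4 + (8 - 8*T + 7*N) = 12 - 8*T + 7*N)
d(O(5), 1)*a = (12 - 8*1 + 7*5)*(-19) = (12 - 8 + 35)*(-19) = 39*(-19) = -741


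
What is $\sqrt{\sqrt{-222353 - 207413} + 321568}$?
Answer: $\sqrt{321568 + i \sqrt{429766}} \approx 567.07 + 0.578 i$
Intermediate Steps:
$\sqrt{\sqrt{-222353 - 207413} + 321568} = \sqrt{\sqrt{-429766} + 321568} = \sqrt{i \sqrt{429766} + 321568} = \sqrt{321568 + i \sqrt{429766}}$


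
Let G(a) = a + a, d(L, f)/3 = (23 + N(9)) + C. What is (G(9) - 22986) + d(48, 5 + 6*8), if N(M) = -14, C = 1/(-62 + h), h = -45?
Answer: -2454690/107 ≈ -22941.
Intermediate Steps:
C = -1/107 (C = 1/(-62 - 45) = 1/(-107) = -1/107 ≈ -0.0093458)
d(L, f) = 2886/107 (d(L, f) = 3*((23 - 14) - 1/107) = 3*(9 - 1/107) = 3*(962/107) = 2886/107)
G(a) = 2*a
(G(9) - 22986) + d(48, 5 + 6*8) = (2*9 - 22986) + 2886/107 = (18 - 22986) + 2886/107 = -22968 + 2886/107 = -2454690/107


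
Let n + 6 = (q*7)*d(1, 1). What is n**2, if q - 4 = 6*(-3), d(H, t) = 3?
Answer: 90000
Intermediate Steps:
q = -14 (q = 4 + 6*(-3) = 4 - 18 = -14)
n = -300 (n = -6 - 14*7*3 = -6 - 98*3 = -6 - 294 = -300)
n**2 = (-300)**2 = 90000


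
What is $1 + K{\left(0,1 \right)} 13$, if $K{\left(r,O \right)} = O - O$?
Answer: $1$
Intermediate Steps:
$K{\left(r,O \right)} = 0$
$1 + K{\left(0,1 \right)} 13 = 1 + 0 \cdot 13 = 1 + 0 = 1$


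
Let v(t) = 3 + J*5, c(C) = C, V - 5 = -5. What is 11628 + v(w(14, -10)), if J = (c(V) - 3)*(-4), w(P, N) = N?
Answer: 11691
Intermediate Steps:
V = 0 (V = 5 - 5 = 0)
J = 12 (J = (0 - 3)*(-4) = -3*(-4) = 12)
v(t) = 63 (v(t) = 3 + 12*5 = 3 + 60 = 63)
11628 + v(w(14, -10)) = 11628 + 63 = 11691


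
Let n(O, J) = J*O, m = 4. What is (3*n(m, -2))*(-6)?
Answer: 144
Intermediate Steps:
(3*n(m, -2))*(-6) = (3*(-2*4))*(-6) = (3*(-8))*(-6) = -24*(-6) = 144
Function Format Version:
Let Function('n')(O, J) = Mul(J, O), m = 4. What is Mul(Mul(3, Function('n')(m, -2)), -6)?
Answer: 144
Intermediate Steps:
Mul(Mul(3, Function('n')(m, -2)), -6) = Mul(Mul(3, Mul(-2, 4)), -6) = Mul(Mul(3, -8), -6) = Mul(-24, -6) = 144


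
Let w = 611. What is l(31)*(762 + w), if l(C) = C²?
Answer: 1319453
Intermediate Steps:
l(31)*(762 + w) = 31²*(762 + 611) = 961*1373 = 1319453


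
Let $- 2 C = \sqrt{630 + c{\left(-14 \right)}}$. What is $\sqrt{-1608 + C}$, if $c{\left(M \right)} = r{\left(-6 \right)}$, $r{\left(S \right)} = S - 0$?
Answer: $\sqrt{-1608 - 2 \sqrt{39}} \approx 40.255 i$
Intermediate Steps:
$r{\left(S \right)} = S$ ($r{\left(S \right)} = S + 0 = S$)
$c{\left(M \right)} = -6$
$C = - 2 \sqrt{39}$ ($C = - \frac{\sqrt{630 - 6}}{2} = - \frac{\sqrt{624}}{2} = - \frac{4 \sqrt{39}}{2} = - 2 \sqrt{39} \approx -12.49$)
$\sqrt{-1608 + C} = \sqrt{-1608 - 2 \sqrt{39}}$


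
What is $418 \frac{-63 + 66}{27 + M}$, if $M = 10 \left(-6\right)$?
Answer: $-38$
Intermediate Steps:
$M = -60$
$418 \frac{-63 + 66}{27 + M} = 418 \frac{-63 + 66}{27 - 60} = 418 \frac{3}{-33} = 418 \cdot 3 \left(- \frac{1}{33}\right) = 418 \left(- \frac{1}{11}\right) = -38$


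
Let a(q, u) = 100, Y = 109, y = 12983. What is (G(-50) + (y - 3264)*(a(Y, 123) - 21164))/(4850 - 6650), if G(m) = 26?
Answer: 6824033/60 ≈ 1.1373e+5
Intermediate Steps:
(G(-50) + (y - 3264)*(a(Y, 123) - 21164))/(4850 - 6650) = (26 + (12983 - 3264)*(100 - 21164))/(4850 - 6650) = (26 + 9719*(-21064))/(-1800) = (26 - 204721016)*(-1/1800) = -204720990*(-1/1800) = 6824033/60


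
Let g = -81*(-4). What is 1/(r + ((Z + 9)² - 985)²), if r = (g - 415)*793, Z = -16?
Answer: 1/803933 ≈ 1.2439e-6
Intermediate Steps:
g = 324
r = -72163 (r = (324 - 415)*793 = -91*793 = -72163)
1/(r + ((Z + 9)² - 985)²) = 1/(-72163 + ((-16 + 9)² - 985)²) = 1/(-72163 + ((-7)² - 985)²) = 1/(-72163 + (49 - 985)²) = 1/(-72163 + (-936)²) = 1/(-72163 + 876096) = 1/803933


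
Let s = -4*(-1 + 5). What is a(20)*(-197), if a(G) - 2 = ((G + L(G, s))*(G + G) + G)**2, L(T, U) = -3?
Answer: -96530394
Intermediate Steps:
s = -16 (s = -4*4 = -16)
a(G) = 2 + (G + 2*G*(-3 + G))**2 (a(G) = 2 + ((G - 3)*(G + G) + G)**2 = 2 + ((-3 + G)*(2*G) + G)**2 = 2 + (2*G*(-3 + G) + G)**2 = 2 + (G + 2*G*(-3 + G))**2)
a(20)*(-197) = (2 + 20**2*(-5 + 2*20)**2)*(-197) = (2 + 400*(-5 + 40)**2)*(-197) = (2 + 400*35**2)*(-197) = (2 + 400*1225)*(-197) = (2 + 490000)*(-197) = 490002*(-197) = -96530394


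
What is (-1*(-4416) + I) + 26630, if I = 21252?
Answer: 52298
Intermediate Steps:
(-1*(-4416) + I) + 26630 = (-1*(-4416) + 21252) + 26630 = (4416 + 21252) + 26630 = 25668 + 26630 = 52298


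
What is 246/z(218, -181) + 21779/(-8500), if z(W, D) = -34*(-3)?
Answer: -1279/8500 ≈ -0.15047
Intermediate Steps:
z(W, D) = 102
246/z(218, -181) + 21779/(-8500) = 246/102 + 21779/(-8500) = 246*(1/102) + 21779*(-1/8500) = 41/17 - 21779/8500 = -1279/8500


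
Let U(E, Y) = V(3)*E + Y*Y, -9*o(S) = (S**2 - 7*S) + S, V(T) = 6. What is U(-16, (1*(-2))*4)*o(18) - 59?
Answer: 709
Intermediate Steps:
o(S) = -S**2/9 + 2*S/3 (o(S) = -((S**2 - 7*S) + S)/9 = -(S**2 - 6*S)/9 = -S**2/9 + 2*S/3)
U(E, Y) = Y**2 + 6*E (U(E, Y) = 6*E + Y*Y = 6*E + Y**2 = Y**2 + 6*E)
U(-16, (1*(-2))*4)*o(18) - 59 = (((1*(-2))*4)**2 + 6*(-16))*((1/9)*18*(6 - 1*18)) - 59 = ((-2*4)**2 - 96)*((1/9)*18*(6 - 18)) - 59 = ((-8)**2 - 96)*((1/9)*18*(-12)) - 59 = (64 - 96)*(-24) - 59 = -32*(-24) - 59 = 768 - 59 = 709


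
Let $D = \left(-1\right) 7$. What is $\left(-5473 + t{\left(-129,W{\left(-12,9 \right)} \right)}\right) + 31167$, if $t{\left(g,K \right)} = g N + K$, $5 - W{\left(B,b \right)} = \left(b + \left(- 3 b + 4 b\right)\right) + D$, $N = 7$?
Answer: $24785$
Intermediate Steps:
$D = -7$
$W{\left(B,b \right)} = 12 - 2 b$ ($W{\left(B,b \right)} = 5 - \left(\left(b + \left(- 3 b + 4 b\right)\right) - 7\right) = 5 - \left(\left(b + b\right) - 7\right) = 5 - \left(2 b - 7\right) = 5 - \left(-7 + 2 b\right) = 12 - 2 b$)
$t{\left(g,K \right)} = K + 7 g$ ($t{\left(g,K \right)} = g 7 + K = 7 g + K = K + 7 g$)
$\left(-5473 + t{\left(-129,W{\left(-12,9 \right)} \right)}\right) + 31167 = \left(-5473 + \left(\left(12 - 18\right) + 7 \left(-129\right)\right)\right) + 31167 = \left(-5473 + \left(\left(12 - 18\right) - 903\right)\right) + 31167 = \left(-5473 - 909\right) + 31167 = -6382 + 31167 = 24785$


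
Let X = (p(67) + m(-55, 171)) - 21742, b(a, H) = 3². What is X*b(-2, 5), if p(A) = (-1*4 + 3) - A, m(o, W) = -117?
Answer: -197343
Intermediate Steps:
b(a, H) = 9
p(A) = -1 - A (p(A) = (-4 + 3) - A = -1 - A)
X = -21927 (X = ((-1 - 1*67) - 117) - 21742 = ((-1 - 67) - 117) - 21742 = (-68 - 117) - 21742 = -185 - 21742 = -21927)
X*b(-2, 5) = -21927*9 = -197343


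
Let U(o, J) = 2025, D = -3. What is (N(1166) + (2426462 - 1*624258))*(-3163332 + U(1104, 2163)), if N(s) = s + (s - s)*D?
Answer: -5701006204590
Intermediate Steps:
N(s) = s (N(s) = s + (s - s)*(-3) = s + 0*(-3) = s + 0 = s)
(N(1166) + (2426462 - 1*624258))*(-3163332 + U(1104, 2163)) = (1166 + (2426462 - 1*624258))*(-3163332 + 2025) = (1166 + (2426462 - 624258))*(-3161307) = (1166 + 1802204)*(-3161307) = 1803370*(-3161307) = -5701006204590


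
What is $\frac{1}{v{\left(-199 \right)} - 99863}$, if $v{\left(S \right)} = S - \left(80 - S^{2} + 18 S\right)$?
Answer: $- \frac{1}{56959} \approx -1.7556 \cdot 10^{-5}$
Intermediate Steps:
$v{\left(S \right)} = -80 + S^{2} - 17 S$ ($v{\left(S \right)} = S - \left(80 - S^{2} + 18 S\right) = -80 + S^{2} - 17 S$)
$\frac{1}{v{\left(-199 \right)} - 99863} = \frac{1}{\left(-80 + \left(-199\right)^{2} - -3383\right) - 99863} = \frac{1}{\left(-80 + 39601 + 3383\right) - 99863} = \frac{1}{42904 - 99863} = \frac{1}{-56959} = - \frac{1}{56959}$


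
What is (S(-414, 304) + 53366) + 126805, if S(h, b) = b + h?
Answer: 180061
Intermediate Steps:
(S(-414, 304) + 53366) + 126805 = ((304 - 414) + 53366) + 126805 = (-110 + 53366) + 126805 = 53256 + 126805 = 180061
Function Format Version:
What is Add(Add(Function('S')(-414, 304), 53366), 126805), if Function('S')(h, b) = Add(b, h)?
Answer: 180061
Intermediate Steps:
Add(Add(Function('S')(-414, 304), 53366), 126805) = Add(Add(Add(304, -414), 53366), 126805) = Add(Add(-110, 53366), 126805) = Add(53256, 126805) = 180061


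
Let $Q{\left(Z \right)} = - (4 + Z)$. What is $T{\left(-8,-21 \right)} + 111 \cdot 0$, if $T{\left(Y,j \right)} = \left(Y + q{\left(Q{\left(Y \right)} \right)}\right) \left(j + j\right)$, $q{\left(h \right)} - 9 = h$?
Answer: $-210$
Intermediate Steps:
$Q{\left(Z \right)} = -4 - Z$
$q{\left(h \right)} = 9 + h$
$T{\left(Y,j \right)} = 10 j$ ($T{\left(Y,j \right)} = \left(Y + \left(9 - \left(4 + Y\right)\right)\right) \left(j + j\right) = \left(Y - \left(-5 + Y\right)\right) 2 j = 5 \cdot 2 j = 10 j$)
$T{\left(-8,-21 \right)} + 111 \cdot 0 = 10 \left(-21\right) + 111 \cdot 0 = -210 + 0 = -210$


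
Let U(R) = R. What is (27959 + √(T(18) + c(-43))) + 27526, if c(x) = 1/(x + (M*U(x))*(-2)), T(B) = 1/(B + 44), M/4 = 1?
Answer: 55485 + 11*√55986/18662 ≈ 55485.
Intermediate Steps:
M = 4 (M = 4*1 = 4)
T(B) = 1/(44 + B)
c(x) = -1/(7*x) (c(x) = 1/(x + (4*x)*(-2)) = 1/(x - 8*x) = 1/(-7*x) = -1/(7*x))
(27959 + √(T(18) + c(-43))) + 27526 = (27959 + √(1/(44 + 18) - ⅐/(-43))) + 27526 = (27959 + √(1/62 - ⅐*(-1/43))) + 27526 = (27959 + √(1/62 + 1/301)) + 27526 = (27959 + √(363/18662)) + 27526 = (27959 + 11*√55986/18662) + 27526 = 55485 + 11*√55986/18662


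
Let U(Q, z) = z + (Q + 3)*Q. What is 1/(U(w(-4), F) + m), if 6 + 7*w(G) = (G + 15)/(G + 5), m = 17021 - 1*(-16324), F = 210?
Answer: 49/1644325 ≈ 2.9799e-5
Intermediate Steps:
m = 33345 (m = 17021 + 16324 = 33345)
w(G) = -6/7 + (15 + G)/(7*(5 + G)) (w(G) = -6/7 + ((G + 15)/(G + 5))/7 = -6/7 + ((15 + G)/(5 + G))/7 = -6/7 + (15 + G)/(7*(5 + G)))
U(Q, z) = z + Q*(3 + Q) (U(Q, z) = z + (3 + Q)*Q = z + Q*(3 + Q))
1/(U(w(-4), F) + m) = 1/((210 + (5*(-3 - 1*(-4))/(7*(5 - 4)))**2 + 3*(5*(-3 - 1*(-4))/(7*(5 - 4)))) + 33345) = 1/((210 + ((5/7)*(-3 + 4)/1)**2 + 3*((5/7)*(-3 + 4)/1)) + 33345) = 1/((210 + ((5/7)*1*1)**2 + 3*((5/7)*1*1)) + 33345) = 1/((210 + (5/7)**2 + 3*(5/7)) + 33345) = 1/((210 + 25/49 + 15/7) + 33345) = 1/(10420/49 + 33345) = 1/(1644325/49) = 49/1644325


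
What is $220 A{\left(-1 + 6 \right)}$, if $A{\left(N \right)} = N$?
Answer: $1100$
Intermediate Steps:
$220 A{\left(-1 + 6 \right)} = 220 \left(-1 + 6\right) = 220 \cdot 5 = 1100$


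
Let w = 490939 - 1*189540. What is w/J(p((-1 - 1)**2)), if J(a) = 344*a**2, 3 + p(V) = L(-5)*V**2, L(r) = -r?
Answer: 6151/41624 ≈ 0.14778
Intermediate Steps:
p(V) = -3 + 5*V**2 (p(V) = -3 + (-1*(-5))*V**2 = -3 + 5*V**2)
w = 301399 (w = 490939 - 189540 = 301399)
w/J(p((-1 - 1)**2)) = 301399/((344*(-3 + 5*((-1 - 1)**2)**2)**2)) = 301399/((344*(-3 + 5*((-2)**2)**2)**2)) = 301399/((344*(-3 + 5*4**2)**2)) = 301399/((344*(-3 + 5*16)**2)) = 301399/((344*(-3 + 80)**2)) = 301399/((344*77**2)) = 301399/((344*5929)) = 301399/2039576 = 301399*(1/2039576) = 6151/41624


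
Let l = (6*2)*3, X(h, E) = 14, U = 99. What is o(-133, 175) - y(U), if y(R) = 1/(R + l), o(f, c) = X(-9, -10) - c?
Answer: -21736/135 ≈ -161.01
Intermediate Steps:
o(f, c) = 14 - c
l = 36 (l = 12*3 = 36)
y(R) = 1/(36 + R) (y(R) = 1/(R + 36) = 1/(36 + R))
o(-133, 175) - y(U) = (14 - 1*175) - 1/(36 + 99) = (14 - 175) - 1/135 = -161 - 1*1/135 = -161 - 1/135 = -21736/135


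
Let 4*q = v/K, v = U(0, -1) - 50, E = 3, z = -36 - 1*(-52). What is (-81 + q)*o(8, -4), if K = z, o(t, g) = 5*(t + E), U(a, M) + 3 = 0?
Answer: -288035/64 ≈ -4500.5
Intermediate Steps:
U(a, M) = -3 (U(a, M) = -3 + 0 = -3)
z = 16 (z = -36 + 52 = 16)
v = -53 (v = -3 - 50 = -53)
o(t, g) = 15 + 5*t (o(t, g) = 5*(t + 3) = 5*(3 + t) = 15 + 5*t)
K = 16
q = -53/64 (q = (-53/16)/4 = (-53*1/16)/4 = (¼)*(-53/16) = -53/64 ≈ -0.82813)
(-81 + q)*o(8, -4) = (-81 - 53/64)*(15 + 5*8) = -5237*(15 + 40)/64 = -5237/64*55 = -288035/64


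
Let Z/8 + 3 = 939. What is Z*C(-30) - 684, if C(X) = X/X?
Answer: 6804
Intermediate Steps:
Z = 7488 (Z = -24 + 8*939 = -24 + 7512 = 7488)
C(X) = 1
Z*C(-30) - 684 = 7488*1 - 684 = 7488 - 684 = 6804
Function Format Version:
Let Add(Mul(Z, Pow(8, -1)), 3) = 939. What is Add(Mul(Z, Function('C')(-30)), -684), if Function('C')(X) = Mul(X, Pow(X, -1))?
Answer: 6804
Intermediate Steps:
Z = 7488 (Z = Add(-24, Mul(8, 939)) = Add(-24, 7512) = 7488)
Function('C')(X) = 1
Add(Mul(Z, Function('C')(-30)), -684) = Add(Mul(7488, 1), -684) = Add(7488, -684) = 6804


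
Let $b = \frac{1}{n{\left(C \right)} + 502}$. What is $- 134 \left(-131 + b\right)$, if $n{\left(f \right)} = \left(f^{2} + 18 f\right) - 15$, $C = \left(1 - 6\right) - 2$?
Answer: $\frac{3598503}{205} \approx 17554.0$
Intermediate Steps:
$C = -7$ ($C = -5 - 2 = -7$)
$n{\left(f \right)} = -15 + f^{2} + 18 f$
$b = \frac{1}{410}$ ($b = \frac{1}{\left(-15 + \left(-7\right)^{2} + 18 \left(-7\right)\right) + 502} = \frac{1}{\left(-15 + 49 - 126\right) + 502} = \frac{1}{-92 + 502} = \frac{1}{410} \approx 0.002439$)
$- 134 \left(-131 + b\right) = - 134 \left(-131 + \frac{1}{410}\right) = \left(-134\right) \left(- \frac{53709}{410}\right) = \frac{3598503}{205}$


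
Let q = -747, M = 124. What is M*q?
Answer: -92628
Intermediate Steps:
M*q = 124*(-747) = -92628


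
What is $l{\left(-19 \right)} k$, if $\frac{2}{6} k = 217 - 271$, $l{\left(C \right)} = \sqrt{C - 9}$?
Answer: $- 324 i \sqrt{7} \approx - 857.22 i$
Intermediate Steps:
$l{\left(C \right)} = \sqrt{-9 + C}$
$k = -162$ ($k = 3 \left(217 - 271\right) = 3 \left(-54\right) = -162$)
$l{\left(-19 \right)} k = \sqrt{-9 - 19} \left(-162\right) = \sqrt{-28} \left(-162\right) = 2 i \sqrt{7} \left(-162\right) = - 324 i \sqrt{7}$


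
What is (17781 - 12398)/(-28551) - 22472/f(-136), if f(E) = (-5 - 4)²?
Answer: -214011365/770877 ≈ -277.62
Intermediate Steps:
f(E) = 81 (f(E) = (-9)² = 81)
(17781 - 12398)/(-28551) - 22472/f(-136) = (17781 - 12398)/(-28551) - 22472/81 = 5383*(-1/28551) - 22472*1/81 = -5383/28551 - 22472/81 = -214011365/770877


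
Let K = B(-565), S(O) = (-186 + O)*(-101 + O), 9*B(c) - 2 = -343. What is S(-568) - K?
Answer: 4540175/9 ≈ 5.0446e+5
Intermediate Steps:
B(c) = -341/9 (B(c) = 2/9 + (1/9)*(-343) = 2/9 - 343/9 = -341/9)
K = -341/9 ≈ -37.889
S(-568) - K = (18786 + (-568)**2 - 287*(-568)) - 1*(-341/9) = (18786 + 322624 + 163016) + 341/9 = 504426 + 341/9 = 4540175/9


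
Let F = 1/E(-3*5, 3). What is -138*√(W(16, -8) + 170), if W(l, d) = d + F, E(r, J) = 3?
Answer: -46*√1461 ≈ -1758.3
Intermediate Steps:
F = ⅓ (F = 1/3 = ⅓ ≈ 0.33333)
W(l, d) = ⅓ + d (W(l, d) = d + ⅓ = ⅓ + d)
-138*√(W(16, -8) + 170) = -138*√((⅓ - 8) + 170) = -138*√(-23/3 + 170) = -46*√1461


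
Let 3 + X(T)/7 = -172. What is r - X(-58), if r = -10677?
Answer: -9452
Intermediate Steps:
X(T) = -1225 (X(T) = -21 + 7*(-172) = -21 - 1204 = -1225)
r - X(-58) = -10677 - 1*(-1225) = -10677 + 1225 = -9452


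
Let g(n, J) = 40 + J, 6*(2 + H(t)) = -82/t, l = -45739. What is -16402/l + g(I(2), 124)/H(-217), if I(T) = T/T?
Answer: -4862595674/57676879 ≈ -84.307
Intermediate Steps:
H(t) = -2 - 41/(3*t) (H(t) = -2 + (-82/t)/6 = -2 - 41/(3*t))
I(T) = 1
-16402/l + g(I(2), 124)/H(-217) = -16402/(-45739) + (40 + 124)/(-2 - 41/3/(-217)) = -16402*(-1/45739) + 164/(-2 - 41/3*(-1/217)) = 16402/45739 + 164/(-2 + 41/651) = 16402/45739 + 164/(-1261/651) = 16402/45739 + 164*(-651/1261) = 16402/45739 - 106764/1261 = -4862595674/57676879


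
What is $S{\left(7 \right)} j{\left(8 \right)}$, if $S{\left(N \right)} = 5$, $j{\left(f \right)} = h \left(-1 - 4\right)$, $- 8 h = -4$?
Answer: $- \frac{25}{2} \approx -12.5$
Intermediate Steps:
$h = \frac{1}{2}$ ($h = \left(- \frac{1}{8}\right) \left(-4\right) = \frac{1}{2} \approx 0.5$)
$j{\left(f \right)} = - \frac{5}{2}$ ($j{\left(f \right)} = \frac{-1 - 4}{2} = \frac{1}{2} \left(-5\right) = - \frac{5}{2}$)
$S{\left(7 \right)} j{\left(8 \right)} = 5 \left(- \frac{5}{2}\right) = - \frac{25}{2}$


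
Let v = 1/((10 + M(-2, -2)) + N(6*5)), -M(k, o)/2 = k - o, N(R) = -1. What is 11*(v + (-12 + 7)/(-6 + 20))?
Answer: -341/126 ≈ -2.7063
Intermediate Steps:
M(k, o) = -2*k + 2*o (M(k, o) = -2*(k - o) = -2*k + 2*o)
v = 1/9 (v = 1/((10 + (-2*(-2) + 2*(-2))) - 1) = 1/((10 + (4 - 4)) - 1) = 1/((10 + 0) - 1) = 1/(10 - 1) = 1/9 ≈ 0.11111)
11*(v + (-12 + 7)/(-6 + 20)) = 11*(1/9 + (-12 + 7)/(-6 + 20)) = 11*(1/9 - 5/14) = 11*(-31/126) = -341/126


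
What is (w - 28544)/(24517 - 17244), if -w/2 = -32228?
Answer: 35912/7273 ≈ 4.9377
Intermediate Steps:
w = 64456 (w = -2*(-32228) = 64456)
(w - 28544)/(24517 - 17244) = (64456 - 28544)/(24517 - 17244) = 35912/7273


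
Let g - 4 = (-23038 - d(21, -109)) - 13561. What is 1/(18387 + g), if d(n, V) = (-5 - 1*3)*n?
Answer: -1/18040 ≈ -5.5432e-5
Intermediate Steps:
d(n, V) = -8*n (d(n, V) = (-5 - 3)*n = -8*n)
g = -36427 (g = 4 + ((-23038 - (-8)*21) - 13561) = 4 + ((-23038 - 1*(-168)) - 13561) = 4 + ((-23038 + 168) - 13561) = 4 + (-22870 - 13561) = 4 - 36431 = -36427)
1/(18387 + g) = 1/(18387 - 36427) = 1/(-18040) = -1/18040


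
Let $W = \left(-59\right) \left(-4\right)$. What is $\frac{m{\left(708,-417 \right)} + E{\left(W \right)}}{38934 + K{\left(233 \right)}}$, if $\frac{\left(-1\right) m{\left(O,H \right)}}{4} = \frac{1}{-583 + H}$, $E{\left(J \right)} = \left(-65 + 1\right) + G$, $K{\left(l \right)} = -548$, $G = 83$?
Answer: $\frac{4751}{9596500} \approx 0.00049508$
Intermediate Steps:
$W = 236$
$E{\left(J \right)} = 19$ ($E{\left(J \right)} = \left(-65 + 1\right) + 83 = -64 + 83 = 19$)
$m{\left(O,H \right)} = - \frac{4}{-583 + H}$
$\frac{m{\left(708,-417 \right)} + E{\left(W \right)}}{38934 + K{\left(233 \right)}} = \frac{- \frac{4}{-583 - 417} + 19}{38934 - 548} = \frac{- \frac{4}{-1000} + 19}{38386} = \left(\left(-4\right) \left(- \frac{1}{1000}\right) + 19\right) \frac{1}{38386} = \left(\frac{1}{250} + 19\right) \frac{1}{38386} = \frac{4751}{250} \cdot \frac{1}{38386} = \frac{4751}{9596500}$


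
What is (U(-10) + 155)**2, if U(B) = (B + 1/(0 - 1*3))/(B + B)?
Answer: 87067561/3600 ≈ 24185.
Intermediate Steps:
U(B) = (-1/3 + B)/(2*B) (U(B) = (B + 1/(0 - 3))/((2*B)) = (B + 1/(-3))*(1/(2*B)) = (B - 1/3)*(1/(2*B)) = (-1/3 + B)*(1/(2*B)) = (-1/3 + B)/(2*B))
(U(-10) + 155)**2 = ((1/6)*(-1 + 3*(-10))/(-10) + 155)**2 = ((1/6)*(-1/10)*(-1 - 30) + 155)**2 = ((1/6)*(-1/10)*(-31) + 155)**2 = (31/60 + 155)**2 = (9331/60)**2 = 87067561/3600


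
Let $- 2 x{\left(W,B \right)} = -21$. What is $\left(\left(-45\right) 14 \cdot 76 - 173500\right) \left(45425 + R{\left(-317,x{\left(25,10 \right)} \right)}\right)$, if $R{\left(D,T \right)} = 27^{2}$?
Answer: $-10217572520$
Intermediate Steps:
$x{\left(W,B \right)} = \frac{21}{2}$ ($x{\left(W,B \right)} = \left(- \frac{1}{2}\right) \left(-21\right) = \frac{21}{2}$)
$R{\left(D,T \right)} = 729$
$\left(\left(-45\right) 14 \cdot 76 - 173500\right) \left(45425 + R{\left(-317,x{\left(25,10 \right)} \right)}\right) = \left(\left(-45\right) 14 \cdot 76 - 173500\right) \left(45425 + 729\right) = \left(\left(-630\right) 76 - 173500\right) 46154 = \left(-47880 - 173500\right) 46154 = \left(-221380\right) 46154 = -10217572520$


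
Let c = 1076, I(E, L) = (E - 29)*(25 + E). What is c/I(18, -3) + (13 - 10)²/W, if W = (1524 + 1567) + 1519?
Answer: -4956103/2180530 ≈ -2.2729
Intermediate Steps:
I(E, L) = (-29 + E)*(25 + E)
W = 4610 (W = 3091 + 1519 = 4610)
c/I(18, -3) + (13 - 10)²/W = 1076/(-725 + 18² - 4*18) + (13 - 10)²/4610 = 1076/(-725 + 324 - 72) + 3²*(1/4610) = 1076/(-473) + 9*(1/4610) = 1076*(-1/473) + 9/4610 = -1076/473 + 9/4610 = -4956103/2180530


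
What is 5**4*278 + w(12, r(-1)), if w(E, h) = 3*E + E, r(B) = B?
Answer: 173798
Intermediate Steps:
w(E, h) = 4*E
5**4*278 + w(12, r(-1)) = 5**4*278 + 4*12 = 625*278 + 48 = 173750 + 48 = 173798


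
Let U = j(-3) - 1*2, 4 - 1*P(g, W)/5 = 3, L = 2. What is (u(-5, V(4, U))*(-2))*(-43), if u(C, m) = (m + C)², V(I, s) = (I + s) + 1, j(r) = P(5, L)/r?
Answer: 10406/9 ≈ 1156.2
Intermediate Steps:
P(g, W) = 5 (P(g, W) = 20 - 5*3 = 20 - 15 = 5)
j(r) = 5/r
U = -11/3 (U = 5/(-3) - 1*2 = 5*(-⅓) - 2 = -5/3 - 2 = -11/3 ≈ -3.6667)
V(I, s) = 1 + I + s
u(C, m) = (C + m)²
(u(-5, V(4, U))*(-2))*(-43) = ((-5 + (1 + 4 - 11/3))²*(-2))*(-43) = ((-5 + 4/3)²*(-2))*(-43) = ((-11/3)²*(-2))*(-43) = ((121/9)*(-2))*(-43) = -242/9*(-43) = 10406/9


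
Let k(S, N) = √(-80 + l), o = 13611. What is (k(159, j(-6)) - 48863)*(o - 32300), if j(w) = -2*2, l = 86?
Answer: 913200607 - 18689*√6 ≈ 9.1316e+8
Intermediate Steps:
j(w) = -4
k(S, N) = √6 (k(S, N) = √(-80 + 86) = √6)
(k(159, j(-6)) - 48863)*(o - 32300) = (√6 - 48863)*(13611 - 32300) = (-48863 + √6)*(-18689) = 913200607 - 18689*√6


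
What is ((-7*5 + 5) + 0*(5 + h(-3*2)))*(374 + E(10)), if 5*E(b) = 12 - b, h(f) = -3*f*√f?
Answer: -11232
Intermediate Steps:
h(f) = -3*f^(3/2)
E(b) = 12/5 - b/5 (E(b) = (12 - b)/5 = 12/5 - b/5)
((-7*5 + 5) + 0*(5 + h(-3*2)))*(374 + E(10)) = ((-7*5 + 5) + 0*(5 - 3*(-6*I*√6)))*(374 + (12/5 - ⅕*10)) = ((-35 + 5) + 0*(5 - (-18)*I*√6))*(374 + (12/5 - 2)) = (-30 + 0*(5 - (-18)*I*√6))*(374 + ⅖) = (-30 + 0*(5 + 18*I*√6))*(1872/5) = (-30 + 0)*(1872/5) = -30*1872/5 = -11232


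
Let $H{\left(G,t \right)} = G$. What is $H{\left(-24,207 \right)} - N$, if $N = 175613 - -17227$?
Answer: $-192864$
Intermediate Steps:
$N = 192840$ ($N = 175613 + 17227 = 192840$)
$H{\left(-24,207 \right)} - N = -24 - 192840 = -192864$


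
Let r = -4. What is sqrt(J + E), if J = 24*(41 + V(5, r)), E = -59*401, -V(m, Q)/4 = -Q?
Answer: I*sqrt(23059) ≈ 151.85*I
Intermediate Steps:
V(m, Q) = 4*Q (V(m, Q) = -(-4)*Q = 4*Q)
E = -23659
J = 600 (J = 24*(41 + 4*(-4)) = 24*(41 - 16) = 24*25 = 600)
sqrt(J + E) = sqrt(600 - 23659) = sqrt(-23059) = I*sqrt(23059)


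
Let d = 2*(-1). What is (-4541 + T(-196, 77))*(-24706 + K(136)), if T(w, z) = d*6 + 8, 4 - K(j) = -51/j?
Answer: 898151085/8 ≈ 1.1227e+8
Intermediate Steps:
d = -2
K(j) = 4 + 51/j (K(j) = 4 - (-51)/j = 4 + 51/j)
T(w, z) = -4 (T(w, z) = -2*6 + 8 = -12 + 8 = -4)
(-4541 + T(-196, 77))*(-24706 + K(136)) = (-4541 - 4)*(-24706 + (4 + 51/136)) = -4545*(-24706 + (4 + 51*(1/136))) = -4545*(-24706 + (4 + 3/8)) = -4545*(-24706 + 35/8) = -4545*(-197613/8) = 898151085/8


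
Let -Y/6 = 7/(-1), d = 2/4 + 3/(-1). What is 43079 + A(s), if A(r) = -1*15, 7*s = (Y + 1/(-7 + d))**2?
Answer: 43064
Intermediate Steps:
d = -5/2 (d = 2*(1/4) + 3*(-1) = 1/2 - 3 = -5/2 ≈ -2.5000)
Y = 42 (Y = -42/(-1) = -42*(-1) = -6*(-7) = 42)
s = 633616/2527 (s = (42 + 1/(-7 - 5/2))**2/7 = (42 + 1/(-19/2))**2/7 = (42 - 2/19)**2/7 = (796/19)**2/7 = (1/7)*(633616/361) = 633616/2527 ≈ 250.74)
A(r) = -15
43079 + A(s) = 43079 - 15 = 43064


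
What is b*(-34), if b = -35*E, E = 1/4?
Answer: 595/2 ≈ 297.50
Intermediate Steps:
E = ¼ ≈ 0.25000
b = -35/4 (b = -35*¼ = -35/4 ≈ -8.7500)
b*(-34) = -35/4*(-34) = 595/2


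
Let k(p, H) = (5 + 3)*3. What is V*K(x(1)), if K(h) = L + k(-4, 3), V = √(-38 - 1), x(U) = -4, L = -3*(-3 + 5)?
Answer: 18*I*√39 ≈ 112.41*I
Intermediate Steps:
k(p, H) = 24 (k(p, H) = 8*3 = 24)
L = -6 (L = -3*2 = -6)
V = I*√39 (V = √(-39) = I*√39 ≈ 6.245*I)
K(h) = 18 (K(h) = -6 + 24 = 18)
V*K(x(1)) = (I*√39)*18 = 18*I*√39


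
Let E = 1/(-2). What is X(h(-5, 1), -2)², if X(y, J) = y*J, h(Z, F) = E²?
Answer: ¼ ≈ 0.25000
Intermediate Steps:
E = -½ ≈ -0.50000
h(Z, F) = ¼ (h(Z, F) = (-½)² = ¼)
X(y, J) = J*y
X(h(-5, 1), -2)² = (-2*¼)² = (-½)² = ¼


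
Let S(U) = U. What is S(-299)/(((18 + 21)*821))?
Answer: -23/2463 ≈ -0.0093382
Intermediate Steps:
S(-299)/(((18 + 21)*821)) = -299*1/(821*(18 + 21)) = -299/(39*821) = -299/32019 = -299*1/32019 = -23/2463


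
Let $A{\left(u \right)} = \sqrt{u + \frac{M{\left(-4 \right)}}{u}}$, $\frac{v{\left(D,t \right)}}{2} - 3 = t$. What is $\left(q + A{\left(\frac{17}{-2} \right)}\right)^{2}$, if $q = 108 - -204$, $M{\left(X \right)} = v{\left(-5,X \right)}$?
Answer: $\frac{\left(10608 + i \sqrt{9554}\right)^{2}}{1156} \approx 97336.0 + 1793.9 i$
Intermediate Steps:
$v{\left(D,t \right)} = 6 + 2 t$
$M{\left(X \right)} = 6 + 2 X$
$q = 312$ ($q = 108 + 204 = 312$)
$A{\left(u \right)} = \sqrt{u - \frac{2}{u}}$ ($A{\left(u \right)} = \sqrt{u + \frac{6 + 2 \left(-4\right)}{u}} = \sqrt{u + \frac{6 - 8}{u}} = \sqrt{u - \frac{2}{u}}$)
$\left(q + A{\left(\frac{17}{-2} \right)}\right)^{2} = \left(312 + \sqrt{\frac{17}{-2} - \frac{2}{17 \frac{1}{-2}}}\right)^{2} = \left(312 + \sqrt{17 \left(- \frac{1}{2}\right) - \frac{2}{17 \left(- \frac{1}{2}\right)}}\right)^{2} = \left(312 + \sqrt{- \frac{17}{2} - \frac{2}{- \frac{17}{2}}}\right)^{2} = \left(312 + \sqrt{- \frac{17}{2} - - \frac{4}{17}}\right)^{2} = \left(312 + \sqrt{- \frac{17}{2} + \frac{4}{17}}\right)^{2} = \left(312 + \sqrt{- \frac{281}{34}}\right)^{2} = \left(312 + \frac{i \sqrt{9554}}{34}\right)^{2}$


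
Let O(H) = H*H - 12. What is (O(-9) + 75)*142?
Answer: 20448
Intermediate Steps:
O(H) = -12 + H**2 (O(H) = H**2 - 12 = -12 + H**2)
(O(-9) + 75)*142 = ((-12 + (-9)**2) + 75)*142 = ((-12 + 81) + 75)*142 = (69 + 75)*142 = 144*142 = 20448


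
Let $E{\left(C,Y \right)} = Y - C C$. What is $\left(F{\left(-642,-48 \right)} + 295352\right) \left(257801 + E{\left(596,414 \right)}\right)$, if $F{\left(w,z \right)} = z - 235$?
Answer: $-28621988069$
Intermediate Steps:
$E{\left(C,Y \right)} = Y - C^{2}$
$F{\left(w,z \right)} = -235 + z$
$\left(F{\left(-642,-48 \right)} + 295352\right) \left(257801 + E{\left(596,414 \right)}\right) = \left(\left(-235 - 48\right) + 295352\right) \left(257801 + \left(414 - 596^{2}\right)\right) = \left(-283 + 295352\right) \left(257801 + \left(414 - 355216\right)\right) = 295069 \left(257801 + \left(414 - 355216\right)\right) = 295069 \left(257801 - 354802\right) = 295069 \left(-97001\right) = -28621988069$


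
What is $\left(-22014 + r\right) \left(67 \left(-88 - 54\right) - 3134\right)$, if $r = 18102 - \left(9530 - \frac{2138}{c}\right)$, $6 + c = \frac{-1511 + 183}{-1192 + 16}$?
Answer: $\frac{31426352796}{179} \approx 1.7557 \cdot 10^{8}$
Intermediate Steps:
$c = - \frac{716}{147}$ ($c = -6 + \frac{-1511 + 183}{-1192 + 16} = -6 - \frac{1328}{-1176} = -6 - - \frac{166}{147} = -6 + \frac{166}{147} = - \frac{716}{147} \approx -4.8708$)
$r = \frac{2911633}{358}$ ($r = 18102 - \left(9530 - \frac{2138}{- \frac{716}{147}}\right) = 18102 + \left(2138 \left(- \frac{147}{716}\right) - 9530\right) = 18102 - \frac{3568883}{358} = \frac{2911633}{358} \approx 8133.1$)
$\left(-22014 + r\right) \left(67 \left(-88 - 54\right) - 3134\right) = \left(-22014 + \frac{2911633}{358}\right) \left(67 \left(-88 - 54\right) - 3134\right) = - \frac{4969379 \left(67 \left(-88 - 54\right) - 3134\right)}{358} = - \frac{4969379 \left(67 \left(-142\right) - 3134\right)}{358} = - \frac{4969379 \left(-9514 - 3134\right)}{358} = \left(- \frac{4969379}{358}\right) \left(-12648\right) = \frac{31426352796}{179}$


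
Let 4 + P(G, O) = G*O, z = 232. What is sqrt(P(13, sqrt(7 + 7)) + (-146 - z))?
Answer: sqrt(-382 + 13*sqrt(14)) ≈ 18.258*I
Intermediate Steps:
P(G, O) = -4 + G*O
sqrt(P(13, sqrt(7 + 7)) + (-146 - z)) = sqrt((-4 + 13*sqrt(7 + 7)) + (-146 - 1*232)) = sqrt((-4 + 13*sqrt(14)) + (-146 - 232)) = sqrt((-4 + 13*sqrt(14)) - 378) = sqrt(-382 + 13*sqrt(14))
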